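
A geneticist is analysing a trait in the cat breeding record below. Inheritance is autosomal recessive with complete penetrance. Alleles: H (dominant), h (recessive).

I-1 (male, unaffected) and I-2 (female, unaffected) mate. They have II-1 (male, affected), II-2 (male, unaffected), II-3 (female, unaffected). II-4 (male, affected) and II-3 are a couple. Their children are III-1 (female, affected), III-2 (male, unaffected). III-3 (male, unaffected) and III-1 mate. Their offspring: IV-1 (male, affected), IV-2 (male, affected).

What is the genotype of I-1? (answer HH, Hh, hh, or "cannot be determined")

Hh

From phenotype alone, I-1 is HH or Hh.
I-1 is unaffected so carries H and passed h to II-1 (hh), so I-1 is Hh.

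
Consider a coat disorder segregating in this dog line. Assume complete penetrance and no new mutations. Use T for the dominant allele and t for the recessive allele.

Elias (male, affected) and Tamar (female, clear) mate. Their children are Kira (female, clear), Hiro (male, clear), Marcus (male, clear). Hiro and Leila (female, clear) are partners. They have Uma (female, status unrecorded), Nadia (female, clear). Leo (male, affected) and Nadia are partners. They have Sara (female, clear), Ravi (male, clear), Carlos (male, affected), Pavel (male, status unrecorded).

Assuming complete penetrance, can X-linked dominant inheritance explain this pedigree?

No

Under X-linked dominant, Kira (clear, female) cannot arise from Elias (affected) × Tamar (clear).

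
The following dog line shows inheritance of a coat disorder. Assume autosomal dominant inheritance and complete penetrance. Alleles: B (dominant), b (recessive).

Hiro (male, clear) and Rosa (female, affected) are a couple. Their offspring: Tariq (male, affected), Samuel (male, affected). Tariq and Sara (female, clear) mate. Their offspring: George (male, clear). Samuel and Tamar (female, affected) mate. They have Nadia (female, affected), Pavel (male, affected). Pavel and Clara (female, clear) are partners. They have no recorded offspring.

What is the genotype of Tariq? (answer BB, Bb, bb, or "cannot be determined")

Bb

From phenotype alone, Tariq is BB or Bb.
Tariq is affected so carries B and received b from Hiro (bb), so Tariq is Bb.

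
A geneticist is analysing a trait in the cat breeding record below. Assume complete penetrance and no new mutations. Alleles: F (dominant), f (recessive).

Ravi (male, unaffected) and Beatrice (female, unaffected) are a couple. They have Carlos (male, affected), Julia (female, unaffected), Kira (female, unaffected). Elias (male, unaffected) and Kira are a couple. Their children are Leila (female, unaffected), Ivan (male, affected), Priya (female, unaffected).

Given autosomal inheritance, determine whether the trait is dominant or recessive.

recessive

Ravi and Beatrice are both unaffected yet have an affected child Carlos. Under dominance, an affected child requires at least one affected parent, so the trait cannot be dominant.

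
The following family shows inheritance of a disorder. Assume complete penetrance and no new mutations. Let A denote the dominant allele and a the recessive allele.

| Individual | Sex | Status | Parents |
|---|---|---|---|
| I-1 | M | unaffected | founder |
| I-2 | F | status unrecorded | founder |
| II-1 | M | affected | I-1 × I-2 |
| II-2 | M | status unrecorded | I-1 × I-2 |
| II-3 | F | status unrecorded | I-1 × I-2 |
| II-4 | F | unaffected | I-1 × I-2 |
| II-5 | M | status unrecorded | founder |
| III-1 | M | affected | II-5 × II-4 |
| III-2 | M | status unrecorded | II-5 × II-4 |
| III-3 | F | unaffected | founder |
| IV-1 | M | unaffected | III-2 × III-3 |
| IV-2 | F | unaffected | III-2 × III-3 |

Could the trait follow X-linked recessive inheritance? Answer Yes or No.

Yes

A consistent assignment under X-linked recessive exists: I-1 X^A Y, I-2 X^A X^a, II-1 X^a Y, II-2 X^A Y, II-3 X^A X^A, II-4 X^A X^a, II-5 X^A Y, III-1 X^a Y, III-2 X^A Y, III-3 X^A X^A, IV-1 X^A Y, IV-2 X^A X^A.
In this assignment every recorded phenotype matches its genotype and every non-founder's genotype is obtainable from its parents' genotypes, so the pedigree is consistent.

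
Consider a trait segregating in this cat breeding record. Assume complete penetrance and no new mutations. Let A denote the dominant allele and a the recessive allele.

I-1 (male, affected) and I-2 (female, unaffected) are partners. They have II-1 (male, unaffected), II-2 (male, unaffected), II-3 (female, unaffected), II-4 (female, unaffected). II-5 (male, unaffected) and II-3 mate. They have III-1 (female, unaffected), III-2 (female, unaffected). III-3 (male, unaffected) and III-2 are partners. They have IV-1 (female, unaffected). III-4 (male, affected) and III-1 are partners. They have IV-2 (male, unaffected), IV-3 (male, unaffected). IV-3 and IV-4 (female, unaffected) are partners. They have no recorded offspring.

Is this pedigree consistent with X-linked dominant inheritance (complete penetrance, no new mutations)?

Under X-linked dominant, II-3 (unaffected, female) cannot arise from I-1 (affected) × I-2 (unaffected).

No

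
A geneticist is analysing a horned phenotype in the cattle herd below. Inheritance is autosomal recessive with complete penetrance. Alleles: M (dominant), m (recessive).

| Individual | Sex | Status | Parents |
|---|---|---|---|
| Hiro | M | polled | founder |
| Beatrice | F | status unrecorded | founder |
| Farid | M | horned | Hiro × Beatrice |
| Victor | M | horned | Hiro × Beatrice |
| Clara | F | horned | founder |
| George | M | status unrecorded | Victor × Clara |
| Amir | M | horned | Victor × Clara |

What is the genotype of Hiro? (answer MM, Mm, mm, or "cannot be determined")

From phenotype alone, Hiro is MM or Mm.
Hiro is polled so carries M and passed m to Farid (mm), so Hiro is Mm.

Mm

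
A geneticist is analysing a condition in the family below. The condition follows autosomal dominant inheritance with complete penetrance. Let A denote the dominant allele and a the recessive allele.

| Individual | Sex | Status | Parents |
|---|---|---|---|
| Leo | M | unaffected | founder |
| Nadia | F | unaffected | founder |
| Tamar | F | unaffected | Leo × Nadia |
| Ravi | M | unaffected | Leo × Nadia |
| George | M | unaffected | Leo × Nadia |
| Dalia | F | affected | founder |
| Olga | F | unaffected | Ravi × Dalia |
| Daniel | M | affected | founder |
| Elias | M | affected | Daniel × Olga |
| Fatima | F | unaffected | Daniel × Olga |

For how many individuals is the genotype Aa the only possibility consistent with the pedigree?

Obligate heterozygotes: Dalia is affected so carries A and passed a to Olga (aa), so Dalia is Aa; Daniel is affected so carries A and passed a to Fatima (aa), so Daniel is Aa; Elias is affected so carries A and received a from Olga (aa), so Elias is Aa.
Every other individual is either homozygous by phenotype or has at least one consistent homozygous assignment, so the count is 3.

3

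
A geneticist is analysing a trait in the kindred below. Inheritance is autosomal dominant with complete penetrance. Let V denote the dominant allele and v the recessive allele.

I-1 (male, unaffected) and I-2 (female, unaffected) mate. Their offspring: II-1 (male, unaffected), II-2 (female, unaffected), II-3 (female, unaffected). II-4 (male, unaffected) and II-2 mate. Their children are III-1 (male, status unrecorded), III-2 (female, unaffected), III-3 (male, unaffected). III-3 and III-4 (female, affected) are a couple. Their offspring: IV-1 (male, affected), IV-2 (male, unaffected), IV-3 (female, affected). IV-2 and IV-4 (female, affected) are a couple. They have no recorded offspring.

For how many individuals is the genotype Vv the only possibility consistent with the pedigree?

Obligate heterozygotes: III-4 is affected so carries V and passed v to IV-2 (vv), so III-4 is Vv; IV-1 is affected so carries V and received v from III-3 (vv), so IV-1 is Vv; IV-3 is affected so carries V and received v from III-3 (vv), so IV-3 is Vv.
Every other individual is either homozygous by phenotype or has at least one consistent homozygous assignment, so the count is 3.

3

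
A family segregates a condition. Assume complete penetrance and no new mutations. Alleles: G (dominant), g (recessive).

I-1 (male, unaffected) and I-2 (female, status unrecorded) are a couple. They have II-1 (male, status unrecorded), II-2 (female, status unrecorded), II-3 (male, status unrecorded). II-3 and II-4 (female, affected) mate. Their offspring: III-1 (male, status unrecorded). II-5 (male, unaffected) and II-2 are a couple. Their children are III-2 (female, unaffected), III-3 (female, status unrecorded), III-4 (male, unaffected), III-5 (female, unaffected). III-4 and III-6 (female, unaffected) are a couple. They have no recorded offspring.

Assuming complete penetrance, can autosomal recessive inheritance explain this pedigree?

A consistent assignment under autosomal recessive exists: I-1 GG, I-2 GG, II-1 GG, II-2 GG, II-3 GG, II-4 gg, II-5 GG, III-1 Gg, III-2 GG, III-3 GG, III-4 GG, III-5 GG, III-6 GG.
In this assignment every recorded phenotype matches its genotype and every non-founder's genotype is obtainable from its parents' genotypes, so the pedigree is consistent.

Yes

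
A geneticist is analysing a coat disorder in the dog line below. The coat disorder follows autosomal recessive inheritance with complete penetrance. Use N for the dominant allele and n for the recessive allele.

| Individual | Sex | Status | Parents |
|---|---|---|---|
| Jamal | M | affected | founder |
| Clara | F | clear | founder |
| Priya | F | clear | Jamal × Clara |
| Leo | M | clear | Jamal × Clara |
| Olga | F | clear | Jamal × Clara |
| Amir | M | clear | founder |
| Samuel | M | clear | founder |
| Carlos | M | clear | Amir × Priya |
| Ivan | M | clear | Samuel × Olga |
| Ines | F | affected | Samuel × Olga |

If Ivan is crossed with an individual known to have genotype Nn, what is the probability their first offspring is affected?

1/6

Samuel is clear so carries N and passed n to Ines (nn), so Samuel is Nn.
Olga is clear so carries N and received n from Jamal (nn), so Olga is Nn.
Ivan is a clear offspring of Samuel (Nn) × Olga (Nn), whose cross gives 1/4 NN : 1/2 Nn : 1/4 nn; conditioning on being clear, Ivan is NN with probability 1/3, Nn with probability 2/3.
Summing over parental genotype combinations, P(offspring is affected) = 2/3·1/4 = 1/6.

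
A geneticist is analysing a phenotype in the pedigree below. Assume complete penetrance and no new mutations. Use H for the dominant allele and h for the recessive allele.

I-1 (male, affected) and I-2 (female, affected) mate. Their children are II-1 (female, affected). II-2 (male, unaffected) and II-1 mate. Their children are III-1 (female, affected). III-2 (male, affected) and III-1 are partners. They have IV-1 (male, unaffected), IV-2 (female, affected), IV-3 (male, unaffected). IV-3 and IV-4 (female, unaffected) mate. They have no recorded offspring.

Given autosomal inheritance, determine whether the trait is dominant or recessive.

III-2 and III-1 are both affected yet have an unaffected child IV-1. Under a recessive model two affected parents are homozygous and every child would be affected, so the trait cannot be recessive.

dominant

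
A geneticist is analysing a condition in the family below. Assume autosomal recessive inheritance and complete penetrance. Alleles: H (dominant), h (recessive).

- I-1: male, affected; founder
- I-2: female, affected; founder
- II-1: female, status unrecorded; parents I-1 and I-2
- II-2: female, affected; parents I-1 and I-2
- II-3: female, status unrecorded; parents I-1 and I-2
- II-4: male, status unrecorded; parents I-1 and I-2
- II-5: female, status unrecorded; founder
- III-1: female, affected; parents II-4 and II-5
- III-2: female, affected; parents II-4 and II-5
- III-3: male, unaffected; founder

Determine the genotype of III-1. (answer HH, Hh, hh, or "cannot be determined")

hh

III-1 is affected, so III-1 is hh.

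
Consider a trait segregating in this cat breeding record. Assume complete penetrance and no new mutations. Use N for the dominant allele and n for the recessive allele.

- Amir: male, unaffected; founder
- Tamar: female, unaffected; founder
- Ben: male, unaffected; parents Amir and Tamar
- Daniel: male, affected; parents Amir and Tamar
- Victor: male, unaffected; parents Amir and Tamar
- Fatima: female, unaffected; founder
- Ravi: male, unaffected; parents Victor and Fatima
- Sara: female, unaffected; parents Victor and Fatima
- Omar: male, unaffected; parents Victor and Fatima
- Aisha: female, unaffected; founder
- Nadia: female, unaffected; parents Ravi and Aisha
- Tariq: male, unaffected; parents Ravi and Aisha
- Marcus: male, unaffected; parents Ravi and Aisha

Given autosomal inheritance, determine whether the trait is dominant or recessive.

Amir and Tamar are both unaffected yet have an affected child Daniel. Under dominance, an affected child requires at least one affected parent, so the trait cannot be dominant.

recessive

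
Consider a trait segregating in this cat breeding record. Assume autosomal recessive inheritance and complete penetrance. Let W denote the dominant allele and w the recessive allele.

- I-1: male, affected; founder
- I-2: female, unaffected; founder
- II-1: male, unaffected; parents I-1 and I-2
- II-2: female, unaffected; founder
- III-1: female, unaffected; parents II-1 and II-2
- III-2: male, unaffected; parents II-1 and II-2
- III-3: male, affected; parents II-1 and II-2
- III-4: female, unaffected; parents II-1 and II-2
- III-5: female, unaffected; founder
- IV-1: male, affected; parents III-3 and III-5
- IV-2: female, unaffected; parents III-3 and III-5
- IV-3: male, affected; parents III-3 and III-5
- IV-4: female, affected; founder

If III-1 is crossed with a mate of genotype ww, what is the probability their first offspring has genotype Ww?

2/3

II-1 is unaffected so carries W and received w from I-1 (ww), so II-1 is Ww.
II-2 is unaffected so carries W and passed w to III-3 (ww), so II-2 is Ww.
III-1 is an unaffected offspring of II-1 (Ww) × II-2 (Ww), whose cross gives 1/4 WW : 1/2 Ww : 1/4 ww; conditioning on being unaffected, III-1 is WW with probability 1/3, Ww with probability 2/3.
Summing over parental genotype combinations, P(offspring has genotype Ww) = 1/3·1 + 2/3·1/2 = 2/3.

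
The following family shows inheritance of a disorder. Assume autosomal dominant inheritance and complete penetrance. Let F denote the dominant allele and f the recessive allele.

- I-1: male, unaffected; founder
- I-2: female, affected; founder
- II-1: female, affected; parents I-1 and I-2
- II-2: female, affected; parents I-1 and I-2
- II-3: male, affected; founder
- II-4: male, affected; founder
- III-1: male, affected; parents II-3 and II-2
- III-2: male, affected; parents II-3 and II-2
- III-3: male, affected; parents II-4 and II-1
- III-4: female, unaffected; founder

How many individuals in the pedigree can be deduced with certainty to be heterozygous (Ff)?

2

Obligate heterozygotes: II-1 is affected so carries F and received f from I-1 (ff), so II-1 is Ff; II-2 is affected so carries F and received f from I-1 (ff), so II-2 is Ff.
Every other individual is either homozygous by phenotype or has at least one consistent homozygous assignment, so the count is 2.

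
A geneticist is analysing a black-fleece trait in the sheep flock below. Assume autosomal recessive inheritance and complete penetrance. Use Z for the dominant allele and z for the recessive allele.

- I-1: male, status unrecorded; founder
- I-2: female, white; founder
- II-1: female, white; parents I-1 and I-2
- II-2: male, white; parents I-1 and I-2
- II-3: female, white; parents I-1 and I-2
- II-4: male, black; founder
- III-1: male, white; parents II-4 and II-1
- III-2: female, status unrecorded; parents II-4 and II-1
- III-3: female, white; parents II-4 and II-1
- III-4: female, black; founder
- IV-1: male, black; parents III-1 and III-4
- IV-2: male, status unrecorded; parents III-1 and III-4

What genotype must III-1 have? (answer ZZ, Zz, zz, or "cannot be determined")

From phenotype alone, III-1 is ZZ or Zz.
III-1 is white so carries Z and received z from II-4 (zz), so III-1 is Zz.

Zz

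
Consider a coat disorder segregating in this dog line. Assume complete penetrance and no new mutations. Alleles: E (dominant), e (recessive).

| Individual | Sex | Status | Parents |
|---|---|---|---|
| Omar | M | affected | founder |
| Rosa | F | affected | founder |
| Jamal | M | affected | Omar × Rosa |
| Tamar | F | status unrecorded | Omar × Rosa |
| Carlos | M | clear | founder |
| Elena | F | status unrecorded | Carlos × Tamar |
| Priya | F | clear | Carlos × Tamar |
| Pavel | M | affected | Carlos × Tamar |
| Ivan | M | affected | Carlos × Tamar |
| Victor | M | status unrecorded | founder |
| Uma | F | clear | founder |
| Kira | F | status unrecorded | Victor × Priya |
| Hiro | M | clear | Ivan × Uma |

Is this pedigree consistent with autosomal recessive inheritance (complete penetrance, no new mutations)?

A consistent assignment under autosomal recessive exists: Omar ee, Rosa ee, Jamal ee, Tamar ee, Carlos Ee, Elena Ee, Priya Ee, Pavel ee, Ivan ee, Victor EE, Uma EE, Kira EE, Hiro Ee.
In this assignment every recorded phenotype matches its genotype and every non-founder's genotype is obtainable from its parents' genotypes, so the pedigree is consistent.

Yes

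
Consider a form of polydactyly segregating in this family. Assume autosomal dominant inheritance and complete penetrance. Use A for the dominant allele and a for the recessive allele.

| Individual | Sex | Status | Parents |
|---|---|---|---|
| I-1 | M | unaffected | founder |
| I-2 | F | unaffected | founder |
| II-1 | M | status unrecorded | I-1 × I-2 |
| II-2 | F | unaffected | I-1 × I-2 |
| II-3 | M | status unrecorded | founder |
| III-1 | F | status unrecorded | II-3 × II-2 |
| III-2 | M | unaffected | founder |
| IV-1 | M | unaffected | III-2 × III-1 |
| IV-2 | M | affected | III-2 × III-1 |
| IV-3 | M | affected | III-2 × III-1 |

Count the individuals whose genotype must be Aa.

3

Obligate heterozygotes: III-1 passed A to IV-2 (Aa, whose a came from III-2) and received a from II-2 (aa), so III-1 is Aa; IV-2 is affected so carries A and received a from III-2 (aa), so IV-2 is Aa; IV-3 is affected so carries A and received a from III-2 (aa), so IV-3 is Aa.
Every other individual is either homozygous by phenotype or has at least one consistent homozygous assignment, so the count is 3.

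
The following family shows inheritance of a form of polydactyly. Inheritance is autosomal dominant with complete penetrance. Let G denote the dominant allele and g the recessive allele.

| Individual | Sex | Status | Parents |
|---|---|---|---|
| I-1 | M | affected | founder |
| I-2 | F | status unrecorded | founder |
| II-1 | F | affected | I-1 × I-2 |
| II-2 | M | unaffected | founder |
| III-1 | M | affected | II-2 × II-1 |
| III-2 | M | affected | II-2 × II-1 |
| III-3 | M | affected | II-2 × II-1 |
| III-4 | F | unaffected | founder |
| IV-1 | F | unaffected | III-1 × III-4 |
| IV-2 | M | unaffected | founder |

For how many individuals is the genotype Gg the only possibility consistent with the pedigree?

Obligate heterozygotes: III-1 is affected so carries G and received g from II-2 (gg), so III-1 is Gg; III-2 is affected so carries G and received g from II-2 (gg), so III-2 is Gg; III-3 is affected so carries G and received g from II-2 (gg), so III-3 is Gg.
Every other individual is either homozygous by phenotype or has at least one consistent homozygous assignment, so the count is 3.

3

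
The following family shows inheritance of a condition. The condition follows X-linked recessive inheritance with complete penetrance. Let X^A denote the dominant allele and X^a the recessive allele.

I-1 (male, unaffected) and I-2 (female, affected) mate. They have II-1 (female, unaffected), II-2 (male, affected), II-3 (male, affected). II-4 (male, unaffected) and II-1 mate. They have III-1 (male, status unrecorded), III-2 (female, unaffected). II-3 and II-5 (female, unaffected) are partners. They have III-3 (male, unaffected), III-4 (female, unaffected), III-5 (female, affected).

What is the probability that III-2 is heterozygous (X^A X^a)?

II-4 is unaffected, so II-4 is X^A Y.
II-1 is unaffected so carries A and received a from I-2 (X^a X^a), so II-1 is X^A X^a.
Their cross gives offspring ratios 1/2 X^A X^A : 1/2 X^A X^a. Conditioning on III-2 being unaffected, P(X^A X^a) = 1/2 / 1 = 1/2.

1/2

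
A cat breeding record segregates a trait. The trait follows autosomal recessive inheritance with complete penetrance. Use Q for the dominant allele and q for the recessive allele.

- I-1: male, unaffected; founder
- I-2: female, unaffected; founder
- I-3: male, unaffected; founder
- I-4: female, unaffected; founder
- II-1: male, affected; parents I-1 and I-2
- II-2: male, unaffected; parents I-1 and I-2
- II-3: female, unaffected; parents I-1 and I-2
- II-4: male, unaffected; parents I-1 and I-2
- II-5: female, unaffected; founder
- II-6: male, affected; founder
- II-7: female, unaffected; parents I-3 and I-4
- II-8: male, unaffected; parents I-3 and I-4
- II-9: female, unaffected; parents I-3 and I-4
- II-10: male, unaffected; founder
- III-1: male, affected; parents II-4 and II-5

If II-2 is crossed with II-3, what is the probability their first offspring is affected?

I-1 is unaffected so carries Q and passed q to II-1 (qq), so I-1 is Qq.
I-2 is unaffected so carries Q and passed q to II-1 (qq), so I-2 is Qq.
II-2 is an unaffected offspring of I-1 (Qq) × I-2 (Qq), whose cross gives 1/4 QQ : 1/2 Qq : 1/4 qq; conditioning on being unaffected, II-2 is QQ with probability 1/3, Qq with probability 2/3.
II-3 is an unaffected offspring of I-1 (Qq) × I-2 (Qq), whose cross gives 1/4 QQ : 1/2 Qq : 1/4 qq; conditioning on being unaffected, II-3 is QQ with probability 1/3, Qq with probability 2/3.
Summing over parental genotype combinations, P(offspring is affected) = 4/9·1/4 = 1/9.

1/9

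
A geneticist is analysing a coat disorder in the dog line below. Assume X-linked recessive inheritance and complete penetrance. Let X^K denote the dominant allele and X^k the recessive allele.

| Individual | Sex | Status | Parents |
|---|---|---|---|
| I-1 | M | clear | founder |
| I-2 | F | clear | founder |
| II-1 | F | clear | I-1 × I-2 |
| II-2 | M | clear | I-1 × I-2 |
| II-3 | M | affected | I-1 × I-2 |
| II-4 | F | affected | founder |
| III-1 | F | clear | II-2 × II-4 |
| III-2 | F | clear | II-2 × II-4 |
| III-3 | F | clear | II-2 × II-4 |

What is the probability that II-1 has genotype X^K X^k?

I-1 is clear, so I-1 is X^K Y.
I-2 is clear so carries K and passed k to II-3 (X^k Y), so I-2 is X^K X^k.
Their cross gives offspring ratios 1/2 X^K X^K : 1/2 X^K X^k. Conditioning on II-1 being clear, P(X^K X^k) = 1/2 / 1 = 1/2.

1/2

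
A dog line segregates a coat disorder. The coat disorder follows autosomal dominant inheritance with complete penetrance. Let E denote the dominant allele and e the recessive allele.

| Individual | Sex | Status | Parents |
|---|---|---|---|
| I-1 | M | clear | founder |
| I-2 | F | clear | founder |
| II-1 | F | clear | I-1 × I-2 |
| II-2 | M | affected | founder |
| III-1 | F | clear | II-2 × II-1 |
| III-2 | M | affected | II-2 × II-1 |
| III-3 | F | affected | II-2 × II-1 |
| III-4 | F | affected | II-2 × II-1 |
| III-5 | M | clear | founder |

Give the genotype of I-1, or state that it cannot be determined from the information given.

I-1 is clear, so I-1 is ee.

ee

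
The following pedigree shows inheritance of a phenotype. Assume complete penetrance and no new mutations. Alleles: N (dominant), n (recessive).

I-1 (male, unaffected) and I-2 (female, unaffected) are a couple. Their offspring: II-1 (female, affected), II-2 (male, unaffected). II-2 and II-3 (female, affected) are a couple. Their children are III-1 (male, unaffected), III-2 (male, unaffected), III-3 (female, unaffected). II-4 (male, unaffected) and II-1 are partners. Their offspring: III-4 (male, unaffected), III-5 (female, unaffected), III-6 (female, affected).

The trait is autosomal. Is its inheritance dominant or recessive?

I-1 and I-2 are both unaffected yet have an affected child II-1. Under dominance, an affected child requires at least one affected parent, so the trait cannot be dominant.

recessive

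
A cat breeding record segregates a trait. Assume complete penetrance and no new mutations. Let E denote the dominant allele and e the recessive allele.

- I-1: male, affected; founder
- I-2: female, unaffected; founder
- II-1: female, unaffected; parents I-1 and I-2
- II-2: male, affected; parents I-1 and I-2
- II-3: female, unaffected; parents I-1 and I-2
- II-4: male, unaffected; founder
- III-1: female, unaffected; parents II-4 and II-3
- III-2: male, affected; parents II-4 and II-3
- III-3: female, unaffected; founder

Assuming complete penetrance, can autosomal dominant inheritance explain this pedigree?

No

Under autosomal dominant, III-2 (affected, male) cannot arise from II-4 (unaffected) × II-3 (unaffected).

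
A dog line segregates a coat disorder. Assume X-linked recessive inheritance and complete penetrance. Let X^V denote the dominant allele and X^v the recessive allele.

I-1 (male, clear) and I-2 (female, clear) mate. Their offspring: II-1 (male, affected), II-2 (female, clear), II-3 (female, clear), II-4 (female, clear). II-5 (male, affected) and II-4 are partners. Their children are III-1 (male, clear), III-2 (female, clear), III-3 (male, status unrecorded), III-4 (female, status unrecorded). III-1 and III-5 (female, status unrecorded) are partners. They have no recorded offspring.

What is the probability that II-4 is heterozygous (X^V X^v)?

I-1 is clear, so I-1 is X^V Y.
I-2 is clear so carries V and passed v to II-1 (X^v Y), so I-2 is X^V X^v.
Their cross gives offspring ratios 1/2 X^V X^V : 1/2 X^V X^v. Conditioning on II-4 being clear, P(X^V X^v) = 1/2 / 1 = 1/2 before taking II-4's own offspring into account.
II-5 is affected, so II-5 is X^v Y.
Now use II-4's offspring. Probability of each recorded status — clear son III-1: 1/2 if II-4 is X^V X^v, 1 if X^V X^V; clear daughter III-2: 1/2 if II-4 is X^V X^v, 1 if X^V X^V. (III-3, III-4: equally likely either way, so uninformative.)
Bayes: P(X^V X^v) = 1/2·1/4 / (1/2·1/4 + 1/2·1) = 1/5.

1/5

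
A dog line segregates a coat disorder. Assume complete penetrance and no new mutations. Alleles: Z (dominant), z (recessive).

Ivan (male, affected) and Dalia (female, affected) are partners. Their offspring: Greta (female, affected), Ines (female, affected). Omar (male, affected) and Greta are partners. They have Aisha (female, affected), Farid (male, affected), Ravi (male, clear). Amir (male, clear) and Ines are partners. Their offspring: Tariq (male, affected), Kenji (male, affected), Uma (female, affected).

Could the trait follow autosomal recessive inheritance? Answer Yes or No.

Under autosomal recessive, Ravi (clear, male) cannot arise from Omar (affected) × Greta (affected).

No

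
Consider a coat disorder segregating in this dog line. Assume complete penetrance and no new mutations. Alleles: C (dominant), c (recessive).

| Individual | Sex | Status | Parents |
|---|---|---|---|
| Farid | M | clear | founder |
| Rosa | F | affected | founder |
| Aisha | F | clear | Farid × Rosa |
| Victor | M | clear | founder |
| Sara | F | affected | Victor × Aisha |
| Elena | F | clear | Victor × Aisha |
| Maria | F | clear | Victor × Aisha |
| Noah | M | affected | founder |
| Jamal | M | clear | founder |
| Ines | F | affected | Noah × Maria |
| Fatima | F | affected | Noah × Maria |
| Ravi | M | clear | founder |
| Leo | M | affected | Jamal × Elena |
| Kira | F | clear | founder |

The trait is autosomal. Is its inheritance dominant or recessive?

recessive

Victor and Aisha are both clear yet have an affected child Sara. Under dominance, an affected child requires at least one affected parent, so the trait cannot be dominant.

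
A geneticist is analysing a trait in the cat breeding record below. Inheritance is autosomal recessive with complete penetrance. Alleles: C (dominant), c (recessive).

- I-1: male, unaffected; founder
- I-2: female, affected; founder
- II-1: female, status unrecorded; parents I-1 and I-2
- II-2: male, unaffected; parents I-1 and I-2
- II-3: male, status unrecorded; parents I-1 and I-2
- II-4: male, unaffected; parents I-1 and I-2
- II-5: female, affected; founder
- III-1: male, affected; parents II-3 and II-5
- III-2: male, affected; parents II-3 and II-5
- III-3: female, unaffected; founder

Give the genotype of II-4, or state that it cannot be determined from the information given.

Cc

From phenotype alone, II-4 is CC or Cc.
II-4 is unaffected so carries C and received c from I-2 (cc), so II-4 is Cc.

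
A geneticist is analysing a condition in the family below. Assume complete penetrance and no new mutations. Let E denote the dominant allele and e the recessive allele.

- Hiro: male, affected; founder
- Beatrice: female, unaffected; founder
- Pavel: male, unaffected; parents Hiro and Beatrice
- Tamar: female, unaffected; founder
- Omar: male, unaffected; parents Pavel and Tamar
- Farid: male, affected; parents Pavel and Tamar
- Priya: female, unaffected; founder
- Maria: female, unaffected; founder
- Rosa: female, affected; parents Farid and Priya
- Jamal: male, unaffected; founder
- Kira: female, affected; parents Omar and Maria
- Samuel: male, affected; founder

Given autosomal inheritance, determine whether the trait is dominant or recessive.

Pavel and Tamar are both unaffected yet have an affected child Farid. Under dominance, an affected child requires at least one affected parent, so the trait cannot be dominant.

recessive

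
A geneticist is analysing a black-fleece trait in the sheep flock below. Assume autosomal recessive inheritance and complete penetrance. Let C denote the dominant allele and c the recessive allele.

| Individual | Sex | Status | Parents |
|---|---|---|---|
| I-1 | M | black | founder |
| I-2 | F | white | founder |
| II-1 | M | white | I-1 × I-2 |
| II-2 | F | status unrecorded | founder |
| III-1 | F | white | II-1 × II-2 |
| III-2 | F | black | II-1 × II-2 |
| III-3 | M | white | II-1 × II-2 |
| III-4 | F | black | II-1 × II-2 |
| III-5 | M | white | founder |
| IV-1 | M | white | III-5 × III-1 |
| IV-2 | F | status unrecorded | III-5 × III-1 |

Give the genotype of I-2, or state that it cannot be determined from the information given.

cannot be determined

I-2's phenotype allows CC or Cc, and no parent or child forces a single allele at both positions; consistent genotype assignments exist with I-2 as CC or Cc.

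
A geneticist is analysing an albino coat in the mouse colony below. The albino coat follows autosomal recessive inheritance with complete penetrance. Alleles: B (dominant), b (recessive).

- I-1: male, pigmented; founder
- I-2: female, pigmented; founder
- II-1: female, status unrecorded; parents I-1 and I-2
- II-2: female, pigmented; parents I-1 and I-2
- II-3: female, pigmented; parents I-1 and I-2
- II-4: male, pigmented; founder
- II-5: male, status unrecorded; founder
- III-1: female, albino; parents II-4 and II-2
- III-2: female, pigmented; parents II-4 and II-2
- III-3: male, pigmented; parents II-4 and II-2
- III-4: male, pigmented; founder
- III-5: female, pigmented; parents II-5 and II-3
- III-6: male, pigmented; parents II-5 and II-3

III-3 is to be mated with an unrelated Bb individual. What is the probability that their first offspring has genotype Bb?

II-4 is pigmented so carries B and passed b to III-1 (bb), so II-4 is Bb.
II-2 is pigmented so carries B and passed b to III-1 (bb), so II-2 is Bb.
III-3 is a pigmented offspring of II-4 (Bb) × II-2 (Bb), whose cross gives 1/4 BB : 1/2 Bb : 1/4 bb; conditioning on being pigmented, III-3 is BB with probability 1/3, Bb with probability 2/3.
Summing over parental genotype combinations, P(offspring has genotype Bb) = 1/3·1/2 + 2/3·1/2 = 1/2.

1/2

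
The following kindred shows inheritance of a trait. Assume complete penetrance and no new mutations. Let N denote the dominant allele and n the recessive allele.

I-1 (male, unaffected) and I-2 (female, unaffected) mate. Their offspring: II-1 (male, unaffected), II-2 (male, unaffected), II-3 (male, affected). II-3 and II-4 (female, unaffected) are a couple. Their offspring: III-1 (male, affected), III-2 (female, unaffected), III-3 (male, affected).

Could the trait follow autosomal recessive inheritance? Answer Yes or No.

A consistent assignment under autosomal recessive exists: I-1 Nn, I-2 Nn, II-1 NN, II-2 NN, II-3 nn, II-4 Nn, III-1 nn, III-2 Nn, III-3 nn.
In this assignment every recorded phenotype matches its genotype and every non-founder's genotype is obtainable from its parents' genotypes, so the pedigree is consistent.

Yes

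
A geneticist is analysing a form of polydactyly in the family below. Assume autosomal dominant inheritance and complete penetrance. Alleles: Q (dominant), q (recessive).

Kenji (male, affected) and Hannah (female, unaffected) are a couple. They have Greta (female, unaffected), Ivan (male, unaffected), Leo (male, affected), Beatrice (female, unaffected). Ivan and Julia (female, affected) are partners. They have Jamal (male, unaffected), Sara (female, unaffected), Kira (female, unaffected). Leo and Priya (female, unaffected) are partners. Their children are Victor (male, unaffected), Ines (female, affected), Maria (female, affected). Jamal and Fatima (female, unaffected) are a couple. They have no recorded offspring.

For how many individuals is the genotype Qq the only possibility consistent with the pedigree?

Obligate heterozygotes: Kenji is affected so carries Q and passed q to Greta (qq), so Kenji is Qq; Leo is affected so carries Q and received q from Hannah (qq), so Leo is Qq; Julia is affected so carries Q and passed q to Jamal (qq), so Julia is Qq; Ines is affected so carries Q and received q from Priya (qq), so Ines is Qq; Maria is affected so carries Q and received q from Priya (qq), so Maria is Qq.
Every other individual is either homozygous by phenotype or has at least one consistent homozygous assignment, so the count is 5.

5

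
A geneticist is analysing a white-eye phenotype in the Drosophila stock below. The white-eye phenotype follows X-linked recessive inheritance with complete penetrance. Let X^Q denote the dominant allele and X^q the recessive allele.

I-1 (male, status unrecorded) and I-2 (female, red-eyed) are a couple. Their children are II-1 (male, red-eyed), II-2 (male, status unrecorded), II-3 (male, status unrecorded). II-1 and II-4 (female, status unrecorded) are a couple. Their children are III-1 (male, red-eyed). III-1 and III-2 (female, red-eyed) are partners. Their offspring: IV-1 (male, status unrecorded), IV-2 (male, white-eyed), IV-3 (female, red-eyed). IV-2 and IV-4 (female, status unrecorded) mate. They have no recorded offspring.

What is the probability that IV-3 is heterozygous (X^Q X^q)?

1/2

III-1 is red-eyed, so III-1 is X^Q Y.
III-2 is red-eyed so carries Q and passed q to IV-2 (X^q Y), so III-2 is X^Q X^q.
Their cross gives offspring ratios 1/2 X^Q X^Q : 1/2 X^Q X^q. Conditioning on IV-3 being red-eyed, P(X^Q X^q) = 1/2 / 1 = 1/2.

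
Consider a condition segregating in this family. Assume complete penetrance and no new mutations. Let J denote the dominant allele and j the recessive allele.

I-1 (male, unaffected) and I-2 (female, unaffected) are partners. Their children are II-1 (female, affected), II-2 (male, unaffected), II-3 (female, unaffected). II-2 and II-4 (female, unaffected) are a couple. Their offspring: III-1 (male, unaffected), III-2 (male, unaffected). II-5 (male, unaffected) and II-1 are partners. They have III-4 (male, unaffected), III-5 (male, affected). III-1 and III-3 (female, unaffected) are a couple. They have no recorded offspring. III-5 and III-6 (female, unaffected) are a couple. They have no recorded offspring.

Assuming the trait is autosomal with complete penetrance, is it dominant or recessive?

recessive

I-1 and I-2 are both unaffected yet have an affected child II-1. Under dominance, an affected child requires at least one affected parent, so the trait cannot be dominant.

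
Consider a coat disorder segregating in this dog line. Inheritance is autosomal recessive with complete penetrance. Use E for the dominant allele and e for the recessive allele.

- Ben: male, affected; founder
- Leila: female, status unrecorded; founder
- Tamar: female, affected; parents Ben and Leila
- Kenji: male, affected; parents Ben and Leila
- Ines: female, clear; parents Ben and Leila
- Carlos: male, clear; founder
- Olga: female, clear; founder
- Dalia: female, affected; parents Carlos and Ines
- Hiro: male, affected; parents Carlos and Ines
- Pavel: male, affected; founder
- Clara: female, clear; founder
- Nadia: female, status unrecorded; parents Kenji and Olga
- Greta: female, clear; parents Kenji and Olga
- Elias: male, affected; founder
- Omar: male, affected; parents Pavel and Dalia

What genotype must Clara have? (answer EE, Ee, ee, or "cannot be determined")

Clara's phenotype allows EE or Ee, and no parent or child forces a single allele at both positions; consistent genotype assignments exist with Clara as EE or Ee.

cannot be determined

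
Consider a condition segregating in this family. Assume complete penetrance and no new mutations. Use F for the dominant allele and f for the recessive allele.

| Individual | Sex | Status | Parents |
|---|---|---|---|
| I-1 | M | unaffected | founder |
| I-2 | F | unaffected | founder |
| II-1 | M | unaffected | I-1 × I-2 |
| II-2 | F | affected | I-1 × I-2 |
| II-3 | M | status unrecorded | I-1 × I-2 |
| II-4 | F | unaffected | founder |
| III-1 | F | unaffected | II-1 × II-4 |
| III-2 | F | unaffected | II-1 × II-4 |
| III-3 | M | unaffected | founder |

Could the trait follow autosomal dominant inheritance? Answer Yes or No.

Under autosomal dominant, II-2 (affected, female) cannot arise from I-1 (unaffected) × I-2 (unaffected).

No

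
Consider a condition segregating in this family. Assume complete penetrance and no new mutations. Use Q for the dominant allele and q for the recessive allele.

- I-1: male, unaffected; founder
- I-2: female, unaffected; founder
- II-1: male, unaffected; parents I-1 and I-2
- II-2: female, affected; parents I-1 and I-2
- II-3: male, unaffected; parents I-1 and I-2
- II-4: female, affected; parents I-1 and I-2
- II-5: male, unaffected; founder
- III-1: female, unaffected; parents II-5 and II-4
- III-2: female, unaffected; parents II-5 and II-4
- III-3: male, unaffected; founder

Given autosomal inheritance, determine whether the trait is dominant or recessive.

recessive

I-1 and I-2 are both unaffected yet have an affected child II-2. Under dominance, an affected child requires at least one affected parent, so the trait cannot be dominant.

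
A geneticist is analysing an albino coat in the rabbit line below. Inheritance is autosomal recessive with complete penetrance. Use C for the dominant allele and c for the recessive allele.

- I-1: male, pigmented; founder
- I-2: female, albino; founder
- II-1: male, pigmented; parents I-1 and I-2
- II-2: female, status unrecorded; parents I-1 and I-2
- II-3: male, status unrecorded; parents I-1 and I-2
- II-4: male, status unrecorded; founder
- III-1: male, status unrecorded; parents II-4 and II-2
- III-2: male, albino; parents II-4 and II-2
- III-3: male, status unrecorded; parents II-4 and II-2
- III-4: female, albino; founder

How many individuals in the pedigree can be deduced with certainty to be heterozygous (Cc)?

Obligate heterozygotes: II-1 is pigmented so carries C and received c from I-2 (cc), so II-1 is Cc.
Every other individual is either homozygous by phenotype or has at least one consistent homozygous assignment, so the count is 1.

1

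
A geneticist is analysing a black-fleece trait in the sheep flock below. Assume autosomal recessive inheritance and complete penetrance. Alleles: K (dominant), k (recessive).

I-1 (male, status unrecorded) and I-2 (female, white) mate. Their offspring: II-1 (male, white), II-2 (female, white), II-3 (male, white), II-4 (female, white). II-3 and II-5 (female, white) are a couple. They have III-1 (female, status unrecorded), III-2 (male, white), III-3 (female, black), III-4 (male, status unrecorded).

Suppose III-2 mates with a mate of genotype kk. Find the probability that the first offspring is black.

1/3

II-3 is white so carries K and passed k to III-3 (kk), so II-3 is Kk.
II-5 is white so carries K and passed k to III-3 (kk), so II-5 is Kk.
III-2 is a white offspring of II-3 (Kk) × II-5 (Kk), whose cross gives 1/4 KK : 1/2 Kk : 1/4 kk; conditioning on being white, III-2 is KK with probability 1/3, Kk with probability 2/3.
Summing over parental genotype combinations, P(offspring is black) = 2/3·1/2 = 1/3.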